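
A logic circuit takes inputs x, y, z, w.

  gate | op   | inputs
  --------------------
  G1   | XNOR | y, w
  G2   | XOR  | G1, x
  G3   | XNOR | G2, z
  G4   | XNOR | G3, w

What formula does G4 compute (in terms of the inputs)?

(((y XNOR w) XOR x) XNOR z) XNOR w

G1 = y XNOR w
G2 = G1 XOR x = (y XNOR w) XOR x
G3 = G2 XNOR z = ((y XNOR w) XOR x) XNOR z
G4 = G3 XNOR w = (((y XNOR w) XOR x) XNOR z) XNOR w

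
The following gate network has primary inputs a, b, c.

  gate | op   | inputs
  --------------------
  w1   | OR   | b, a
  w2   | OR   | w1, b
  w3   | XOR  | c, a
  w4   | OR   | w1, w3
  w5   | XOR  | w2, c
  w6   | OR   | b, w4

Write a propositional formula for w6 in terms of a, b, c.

b OR ((b OR a) OR (c XOR a))

w1 = b OR a
w3 = c XOR a
w4 = w1 OR w3 = (b OR a) OR (c XOR a)
w6 = b OR w4 = b OR ((b OR a) OR (c XOR a))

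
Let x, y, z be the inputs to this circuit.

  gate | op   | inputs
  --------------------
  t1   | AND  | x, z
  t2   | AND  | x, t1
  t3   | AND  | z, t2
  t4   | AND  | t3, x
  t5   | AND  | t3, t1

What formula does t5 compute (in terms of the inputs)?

t1 = x AND z
t2 = x AND t1 = x AND (x AND z)
t3 = z AND t2 = z AND (x AND (x AND z))
t5 = t3 AND t1 = (z AND (x AND (x AND z))) AND (x AND z)

(z AND (x AND (x AND z))) AND (x AND z)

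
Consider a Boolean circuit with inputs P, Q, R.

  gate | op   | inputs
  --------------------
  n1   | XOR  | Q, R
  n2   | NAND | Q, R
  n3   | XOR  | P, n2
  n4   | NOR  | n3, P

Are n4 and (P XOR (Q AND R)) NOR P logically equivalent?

n2 = Q NAND R
n3 = P XOR n2 = P XOR (Q NAND R)
n4 = n3 NOR P = (P XOR (Q NAND R)) NOR P
At P=0, Q=0, R=0: circuit gives 0, formula gives 1.

No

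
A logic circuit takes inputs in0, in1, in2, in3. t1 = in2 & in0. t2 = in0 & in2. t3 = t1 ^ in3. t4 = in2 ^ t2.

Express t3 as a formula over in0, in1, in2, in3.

t1 = in2 & in0
t3 = t1 ^ in3 = (in2 & in0) ^ in3

(in2 & in0) ^ in3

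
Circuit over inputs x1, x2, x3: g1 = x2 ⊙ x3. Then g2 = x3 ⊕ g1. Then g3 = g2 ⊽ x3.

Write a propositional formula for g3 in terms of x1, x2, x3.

g1 = x2 ⊙ x3
g2 = x3 ⊕ g1 = x3 ⊕ (x2 ⊙ x3)
g3 = g2 ⊽ x3 = (x3 ⊕ (x2 ⊙ x3)) ⊽ x3

(x3 ⊕ (x2 ⊙ x3)) ⊽ x3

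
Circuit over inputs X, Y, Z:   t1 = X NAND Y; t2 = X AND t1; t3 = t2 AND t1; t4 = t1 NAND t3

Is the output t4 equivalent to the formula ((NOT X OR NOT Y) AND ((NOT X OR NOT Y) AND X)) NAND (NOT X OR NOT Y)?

t1 = X NAND Y
t2 = X AND t1 = X AND (X NAND Y)
t3 = t2 AND t1 = (X AND (X NAND Y)) AND (X NAND Y)
t4 = t1 NAND t3 = (X NAND Y) NAND ((X AND (X NAND Y)) AND (X NAND Y))
At X=1, Y=0, Z=0: circuit gives 0, formula gives 0.
At X=0, Y=0, Z=0: circuit gives 1, formula gives 1.
Agrees on all 8 inputs.

Yes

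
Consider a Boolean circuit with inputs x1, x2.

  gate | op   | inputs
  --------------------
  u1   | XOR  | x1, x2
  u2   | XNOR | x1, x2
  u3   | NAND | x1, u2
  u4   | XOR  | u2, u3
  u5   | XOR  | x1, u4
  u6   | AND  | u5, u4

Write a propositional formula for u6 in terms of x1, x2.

u2 = x1 XNOR x2
u3 = x1 NAND u2 = x1 NAND (x1 XNOR x2)
u4 = u2 XOR u3 = (x1 XNOR x2) XOR (x1 NAND (x1 XNOR x2))
u5 = x1 XOR u4 = x1 XOR ((x1 XNOR x2) XOR (x1 NAND (x1 XNOR x2)))
u6 = u5 AND u4 = (x1 XOR ((x1 XNOR x2) XOR (x1 NAND (x1 XNOR x2)))) AND ((x1 XNOR x2) XOR (x1 NAND (x1 XNOR x2)))

(x1 XOR ((x1 XNOR x2) XOR (x1 NAND (x1 XNOR x2)))) AND ((x1 XNOR x2) XOR (x1 NAND (x1 XNOR x2)))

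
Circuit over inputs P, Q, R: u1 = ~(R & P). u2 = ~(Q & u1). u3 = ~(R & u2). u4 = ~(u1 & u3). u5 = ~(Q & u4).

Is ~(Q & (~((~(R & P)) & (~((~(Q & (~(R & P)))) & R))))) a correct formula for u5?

Yes

u1 = ~(R & P)
u2 = ~(Q & u1) = ~(Q & (~(R & P)))
u3 = ~(R & u2) = ~(R & (~(Q & (~(R & P)))))
u4 = ~(u1 & u3) = ~((~(R & P)) & (~(R & (~(Q & (~(R & P)))))))
u5 = ~(Q & u4) = ~(Q & (~((~(R & P)) & (~(R & (~(Q & (~(R & P)))))))))
At P=1, Q=1, R=1: circuit gives 0, formula gives 0.
At P=0, Q=0, R=0: circuit gives 1, formula gives 1.
Agrees on all 8 inputs.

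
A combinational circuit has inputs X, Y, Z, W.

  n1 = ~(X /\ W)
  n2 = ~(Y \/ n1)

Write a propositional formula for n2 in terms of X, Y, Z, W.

n1 = ~(X /\ W)
n2 = ~(Y \/ n1) = ~(Y \/ (~(X /\ W)))

~(Y \/ (~(X /\ W)))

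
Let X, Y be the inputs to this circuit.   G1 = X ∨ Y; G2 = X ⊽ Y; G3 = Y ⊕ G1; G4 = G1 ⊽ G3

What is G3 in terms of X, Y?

G1 = X ∨ Y
G3 = Y ⊕ G1 = Y ⊕ (X ∨ Y)

Y ⊕ (X ∨ Y)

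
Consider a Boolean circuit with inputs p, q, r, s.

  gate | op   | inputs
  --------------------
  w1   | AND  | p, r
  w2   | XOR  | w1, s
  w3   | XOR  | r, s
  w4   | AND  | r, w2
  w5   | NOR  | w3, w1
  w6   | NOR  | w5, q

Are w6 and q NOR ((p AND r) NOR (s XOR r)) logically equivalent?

w1 = p AND r
w3 = r XOR s
w5 = w3 NOR w1 = (r XOR s) NOR (p AND r)
w6 = w5 NOR q = ((r XOR s) NOR (p AND r)) NOR q
At p=0, q=0, r=0, s=0: circuit gives 0, formula gives 0.
At p=0, q=0, r=0, s=1: circuit gives 1, formula gives 1.
Agrees on all 16 inputs.

Yes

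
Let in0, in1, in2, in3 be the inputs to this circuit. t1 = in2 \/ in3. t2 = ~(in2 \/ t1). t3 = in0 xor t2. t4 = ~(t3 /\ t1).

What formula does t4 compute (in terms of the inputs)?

t1 = in2 \/ in3
t2 = ~(in2 \/ t1) = ~(in2 \/ (in2 \/ in3))
t3 = in0 xor t2 = in0 xor (~(in2 \/ (in2 \/ in3)))
t4 = ~(t3 /\ t1) = ~((in0 xor (~(in2 \/ (in2 \/ in3)))) /\ (in2 \/ in3))

~((in0 xor (~(in2 \/ (in2 \/ in3)))) /\ (in2 \/ in3))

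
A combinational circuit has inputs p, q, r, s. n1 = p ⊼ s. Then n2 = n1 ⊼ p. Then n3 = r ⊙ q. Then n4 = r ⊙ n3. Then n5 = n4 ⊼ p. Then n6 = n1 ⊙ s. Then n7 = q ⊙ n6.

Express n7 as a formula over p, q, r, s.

q ⊙ ((p ⊼ s) ⊙ s)

n1 = p ⊼ s
n6 = n1 ⊙ s = (p ⊼ s) ⊙ s
n7 = q ⊙ n6 = q ⊙ ((p ⊼ s) ⊙ s)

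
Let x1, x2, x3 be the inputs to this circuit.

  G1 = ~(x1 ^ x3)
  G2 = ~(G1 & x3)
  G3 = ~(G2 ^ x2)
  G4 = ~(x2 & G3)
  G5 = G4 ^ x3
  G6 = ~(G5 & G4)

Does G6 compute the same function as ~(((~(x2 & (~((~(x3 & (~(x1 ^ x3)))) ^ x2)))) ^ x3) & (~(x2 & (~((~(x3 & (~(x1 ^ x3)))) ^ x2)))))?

G1 = ~(x1 ^ x3)
G2 = ~(G1 & x3) = ~((~(x1 ^ x3)) & x3)
G3 = ~(G2 ^ x2) = ~((~((~(x1 ^ x3)) & x3)) ^ x2)
G4 = ~(x2 & G3) = ~(x2 & (~((~((~(x1 ^ x3)) & x3)) ^ x2)))
G5 = G4 ^ x3 = (~(x2 & (~((~((~(x1 ^ x3)) & x3)) ^ x2)))) ^ x3
G6 = ~(G5 & G4) = ~(((~(x2 & (~((~((~(x1 ^ x3)) & x3)) ^ x2)))) ^ x3) & (~(x2 & (~((~((~(x1 ^ x3)) & x3)) ^ x2)))))
At x1=0, x2=0, x3=0: circuit gives 0, formula gives 0.
At x1=0, x2=0, x3=1: circuit gives 1, formula gives 1.
Agrees on all 8 inputs.

Yes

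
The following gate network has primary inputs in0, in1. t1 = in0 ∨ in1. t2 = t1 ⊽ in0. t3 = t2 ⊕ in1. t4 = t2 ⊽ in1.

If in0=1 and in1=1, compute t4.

t1 = 1 ∨ 1 = 1
t2 = 1 ⊽ 1 = 0
t4 = 0 ⊽ 1 = 0

0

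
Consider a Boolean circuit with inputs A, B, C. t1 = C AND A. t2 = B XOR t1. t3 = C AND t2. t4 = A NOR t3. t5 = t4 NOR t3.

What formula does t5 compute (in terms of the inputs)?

(A NOR (C AND (B XOR (C AND A)))) NOR (C AND (B XOR (C AND A)))

t1 = C AND A
t2 = B XOR t1 = B XOR (C AND A)
t3 = C AND t2 = C AND (B XOR (C AND A))
t4 = A NOR t3 = A NOR (C AND (B XOR (C AND A)))
t5 = t4 NOR t3 = (A NOR (C AND (B XOR (C AND A)))) NOR (C AND (B XOR (C AND A)))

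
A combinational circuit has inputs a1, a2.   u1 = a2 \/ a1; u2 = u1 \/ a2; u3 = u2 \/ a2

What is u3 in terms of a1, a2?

((a2 \/ a1) \/ a2) \/ a2

u1 = a2 \/ a1
u2 = u1 \/ a2 = (a2 \/ a1) \/ a2
u3 = u2 \/ a2 = ((a2 \/ a1) \/ a2) \/ a2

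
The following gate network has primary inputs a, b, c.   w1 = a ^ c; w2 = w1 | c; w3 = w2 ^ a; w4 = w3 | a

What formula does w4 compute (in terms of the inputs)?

(((a ^ c) | c) ^ a) | a

w1 = a ^ c
w2 = w1 | c = (a ^ c) | c
w3 = w2 ^ a = ((a ^ c) | c) ^ a
w4 = w3 | a = (((a ^ c) | c) ^ a) | a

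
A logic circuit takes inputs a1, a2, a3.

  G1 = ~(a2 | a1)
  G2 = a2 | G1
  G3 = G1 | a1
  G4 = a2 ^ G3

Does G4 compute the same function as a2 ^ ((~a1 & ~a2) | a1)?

G1 = ~(a2 | a1)
G3 = G1 | a1 = (~(a2 | a1)) | a1
G4 = a2 ^ G3 = a2 ^ ((~(a2 | a1)) | a1)
At a1=1, a2=1, a3=0: circuit gives 0, formula gives 0.
At a1=0, a2=0, a3=0: circuit gives 1, formula gives 1.
Agrees on all 8 inputs.

Yes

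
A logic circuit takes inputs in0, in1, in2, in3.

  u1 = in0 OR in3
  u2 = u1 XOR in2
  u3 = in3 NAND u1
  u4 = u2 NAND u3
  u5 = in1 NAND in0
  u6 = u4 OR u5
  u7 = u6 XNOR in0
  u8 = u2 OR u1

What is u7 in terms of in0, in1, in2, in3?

u1 = in0 OR in3
u2 = u1 XOR in2 = (in0 OR in3) XOR in2
u3 = in3 NAND u1 = in3 NAND (in0 OR in3)
u4 = u2 NAND u3 = ((in0 OR in3) XOR in2) NAND (in3 NAND (in0 OR in3))
u5 = in1 NAND in0
u6 = u4 OR u5 = (((in0 OR in3) XOR in2) NAND (in3 NAND (in0 OR in3))) OR (in1 NAND in0)
u7 = u6 XNOR in0 = ((((in0 OR in3) XOR in2) NAND (in3 NAND (in0 OR in3))) OR (in1 NAND in0)) XNOR in0

((((in0 OR in3) XOR in2) NAND (in3 NAND (in0 OR in3))) OR (in1 NAND in0)) XNOR in0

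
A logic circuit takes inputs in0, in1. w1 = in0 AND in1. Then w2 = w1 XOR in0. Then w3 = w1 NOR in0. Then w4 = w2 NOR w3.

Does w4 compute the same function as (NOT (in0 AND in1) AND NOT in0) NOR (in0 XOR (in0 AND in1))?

Yes

w1 = in0 AND in1
w2 = w1 XOR in0 = (in0 AND in1) XOR in0
w3 = w1 NOR in0 = (in0 AND in1) NOR in0
w4 = w2 NOR w3 = ((in0 AND in1) XOR in0) NOR ((in0 AND in1) NOR in0)
At in0=0, in1=0: circuit gives 0, formula gives 0.
At in0=1, in1=1: circuit gives 1, formula gives 1.
Agrees on all 4 inputs.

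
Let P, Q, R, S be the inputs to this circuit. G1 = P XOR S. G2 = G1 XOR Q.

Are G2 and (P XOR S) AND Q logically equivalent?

G1 = P XOR S
G2 = G1 XOR Q = (P XOR S) XOR Q
At P=0, Q=0, R=0, S=1: circuit gives 1, formula gives 0.

No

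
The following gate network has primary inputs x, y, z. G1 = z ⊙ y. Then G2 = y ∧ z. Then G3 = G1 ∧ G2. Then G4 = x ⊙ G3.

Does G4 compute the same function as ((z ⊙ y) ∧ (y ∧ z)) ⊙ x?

G1 = z ⊙ y
G2 = y ∧ z
G3 = G1 ∧ G2 = (z ⊙ y) ∧ (y ∧ z)
G4 = x ⊙ G3 = x ⊙ ((z ⊙ y) ∧ (y ∧ z))
At x=0, y=1, z=1: circuit gives 0, formula gives 0.
At x=0, y=0, z=0: circuit gives 1, formula gives 1.
Agrees on all 8 inputs.

Yes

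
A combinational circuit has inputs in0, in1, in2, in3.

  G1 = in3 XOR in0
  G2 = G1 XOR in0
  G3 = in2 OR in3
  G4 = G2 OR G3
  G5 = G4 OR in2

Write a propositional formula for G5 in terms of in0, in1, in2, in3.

(((in3 XOR in0) XOR in0) OR (in2 OR in3)) OR in2

G1 = in3 XOR in0
G2 = G1 XOR in0 = (in3 XOR in0) XOR in0
G3 = in2 OR in3
G4 = G2 OR G3 = ((in3 XOR in0) XOR in0) OR (in2 OR in3)
G5 = G4 OR in2 = (((in3 XOR in0) XOR in0) OR (in2 OR in3)) OR in2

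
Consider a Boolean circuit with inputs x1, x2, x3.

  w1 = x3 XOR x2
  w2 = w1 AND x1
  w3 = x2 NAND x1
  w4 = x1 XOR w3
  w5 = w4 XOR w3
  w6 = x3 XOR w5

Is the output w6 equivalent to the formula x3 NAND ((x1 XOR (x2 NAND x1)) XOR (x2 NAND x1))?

w3 = x2 NAND x1
w4 = x1 XOR w3 = x1 XOR (x2 NAND x1)
w5 = w4 XOR w3 = (x1 XOR (x2 NAND x1)) XOR (x2 NAND x1)
w6 = x3 XOR w5 = x3 XOR ((x1 XOR (x2 NAND x1)) XOR (x2 NAND x1))
At x1=0, x2=0, x3=0: circuit gives 0, formula gives 1.

No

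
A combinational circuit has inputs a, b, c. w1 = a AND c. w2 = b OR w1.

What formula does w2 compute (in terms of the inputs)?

b OR (a AND c)

w1 = a AND c
w2 = b OR w1 = b OR (a AND c)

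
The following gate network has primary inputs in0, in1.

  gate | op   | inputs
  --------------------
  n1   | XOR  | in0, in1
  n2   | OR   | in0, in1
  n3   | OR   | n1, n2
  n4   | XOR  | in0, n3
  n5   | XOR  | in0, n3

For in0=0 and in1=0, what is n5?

0

n1 = 0 XOR 0 = 0
n2 = 0 OR 0 = 0
n3 = 0 OR 0 = 0
n5 = 0 XOR 0 = 0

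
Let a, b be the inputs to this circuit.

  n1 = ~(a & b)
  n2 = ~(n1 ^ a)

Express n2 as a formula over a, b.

n1 = ~(a & b)
n2 = ~(n1 ^ a) = ~((~(a & b)) ^ a)

~((~(a & b)) ^ a)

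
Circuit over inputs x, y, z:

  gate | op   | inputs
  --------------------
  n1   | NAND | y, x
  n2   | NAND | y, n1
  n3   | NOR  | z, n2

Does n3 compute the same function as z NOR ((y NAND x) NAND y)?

n1 = y NAND x
n2 = y NAND n1 = y NAND (y NAND x)
n3 = z NOR n2 = z NOR (y NAND (y NAND x))
At x=0, y=0, z=0: circuit gives 0, formula gives 0.
At x=0, y=1, z=0: circuit gives 1, formula gives 1.
Agrees on all 8 inputs.

Yes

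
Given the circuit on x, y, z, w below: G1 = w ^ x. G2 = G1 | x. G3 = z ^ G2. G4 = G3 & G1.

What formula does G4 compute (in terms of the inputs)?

G1 = w ^ x
G2 = G1 | x = (w ^ x) | x
G3 = z ^ G2 = z ^ ((w ^ x) | x)
G4 = G3 & G1 = (z ^ ((w ^ x) | x)) & (w ^ x)

(z ^ ((w ^ x) | x)) & (w ^ x)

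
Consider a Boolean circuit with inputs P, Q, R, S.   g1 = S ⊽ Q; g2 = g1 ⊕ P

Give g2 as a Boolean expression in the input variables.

g1 = S ⊽ Q
g2 = g1 ⊕ P = (S ⊽ Q) ⊕ P

(S ⊽ Q) ⊕ P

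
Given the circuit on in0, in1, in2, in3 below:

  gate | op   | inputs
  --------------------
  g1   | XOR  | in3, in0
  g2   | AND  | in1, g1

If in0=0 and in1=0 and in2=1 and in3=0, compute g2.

g1 = 0 XOR 0 = 0
g2 = 0 AND 0 = 0

0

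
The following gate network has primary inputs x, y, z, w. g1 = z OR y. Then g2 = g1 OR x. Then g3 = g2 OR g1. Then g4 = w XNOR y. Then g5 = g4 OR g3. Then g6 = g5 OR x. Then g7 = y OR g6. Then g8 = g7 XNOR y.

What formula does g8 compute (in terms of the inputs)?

(y OR (((w XNOR y) OR (((z OR y) OR x) OR (z OR y))) OR x)) XNOR y

g1 = z OR y
g2 = g1 OR x = (z OR y) OR x
g3 = g2 OR g1 = ((z OR y) OR x) OR (z OR y)
g4 = w XNOR y
g5 = g4 OR g3 = (w XNOR y) OR (((z OR y) OR x) OR (z OR y))
g6 = g5 OR x = ((w XNOR y) OR (((z OR y) OR x) OR (z OR y))) OR x
g7 = y OR g6 = y OR (((w XNOR y) OR (((z OR y) OR x) OR (z OR y))) OR x)
g8 = g7 XNOR y = (y OR (((w XNOR y) OR (((z OR y) OR x) OR (z OR y))) OR x)) XNOR y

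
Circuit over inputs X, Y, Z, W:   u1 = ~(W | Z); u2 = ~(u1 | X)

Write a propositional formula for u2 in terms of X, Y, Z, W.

~((~(W | Z)) | X)

u1 = ~(W | Z)
u2 = ~(u1 | X) = ~((~(W | Z)) | X)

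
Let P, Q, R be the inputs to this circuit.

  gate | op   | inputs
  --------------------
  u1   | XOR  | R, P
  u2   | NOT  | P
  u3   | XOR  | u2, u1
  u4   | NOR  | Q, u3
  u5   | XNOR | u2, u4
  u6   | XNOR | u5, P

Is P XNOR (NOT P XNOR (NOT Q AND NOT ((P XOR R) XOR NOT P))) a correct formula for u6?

u1 = R XOR P
u2 = NOT P
u3 = u2 XOR u1 = NOT P XOR (R XOR P)
u4 = Q NOR u3 = Q NOR (NOT P XOR (R XOR P))
u5 = u2 XNOR u4 = NOT P XNOR (Q NOR (NOT P XOR (R XOR P)))
u6 = u5 XNOR P = (NOT P XNOR (Q NOR (NOT P XOR (R XOR P)))) XNOR P
At P=0, Q=0, R=1: circuit gives 0, formula gives 0.
At P=0, Q=0, R=0: circuit gives 1, formula gives 1.
Agrees on all 8 inputs.

Yes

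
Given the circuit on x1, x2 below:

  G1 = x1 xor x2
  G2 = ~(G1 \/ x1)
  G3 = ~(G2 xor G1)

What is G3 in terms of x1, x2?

G1 = x1 xor x2
G2 = ~(G1 \/ x1) = ~((x1 xor x2) \/ x1)
G3 = ~(G2 xor G1) = ~((~((x1 xor x2) \/ x1)) xor (x1 xor x2))

~((~((x1 xor x2) \/ x1)) xor (x1 xor x2))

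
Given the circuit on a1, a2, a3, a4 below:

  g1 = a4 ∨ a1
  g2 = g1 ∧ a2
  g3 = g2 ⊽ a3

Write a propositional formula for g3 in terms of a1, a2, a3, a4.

((a4 ∨ a1) ∧ a2) ⊽ a3

g1 = a4 ∨ a1
g2 = g1 ∧ a2 = (a4 ∨ a1) ∧ a2
g3 = g2 ⊽ a3 = ((a4 ∨ a1) ∧ a2) ⊽ a3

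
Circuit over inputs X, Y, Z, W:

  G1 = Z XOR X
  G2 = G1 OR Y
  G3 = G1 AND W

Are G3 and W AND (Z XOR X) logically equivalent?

Yes

G1 = Z XOR X
G3 = G1 AND W = (Z XOR X) AND W
At X=0, Y=0, Z=0, W=0: circuit gives 0, formula gives 0.
At X=0, Y=0, Z=1, W=1: circuit gives 1, formula gives 1.
Agrees on all 16 inputs.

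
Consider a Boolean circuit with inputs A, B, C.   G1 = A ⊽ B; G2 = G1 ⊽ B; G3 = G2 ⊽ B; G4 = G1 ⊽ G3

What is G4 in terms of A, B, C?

G1 = A ⊽ B
G2 = G1 ⊽ B = (A ⊽ B) ⊽ B
G3 = G2 ⊽ B = ((A ⊽ B) ⊽ B) ⊽ B
G4 = G1 ⊽ G3 = (A ⊽ B) ⊽ (((A ⊽ B) ⊽ B) ⊽ B)

(A ⊽ B) ⊽ (((A ⊽ B) ⊽ B) ⊽ B)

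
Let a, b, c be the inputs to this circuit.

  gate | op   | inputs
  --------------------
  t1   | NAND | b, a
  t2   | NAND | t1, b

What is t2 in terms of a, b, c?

(b NAND a) NAND b

t1 = b NAND a
t2 = t1 NAND b = (b NAND a) NAND b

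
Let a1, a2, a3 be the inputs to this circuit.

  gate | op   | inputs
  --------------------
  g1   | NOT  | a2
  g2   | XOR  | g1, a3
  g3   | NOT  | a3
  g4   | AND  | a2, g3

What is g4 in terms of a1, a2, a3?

a2 AND NOT a3

g3 = NOT a3
g4 = a2 AND g3 = a2 AND NOT a3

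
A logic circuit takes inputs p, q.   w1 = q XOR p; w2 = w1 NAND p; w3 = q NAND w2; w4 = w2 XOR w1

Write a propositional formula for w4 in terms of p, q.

((q XOR p) NAND p) XOR (q XOR p)

w1 = q XOR p
w2 = w1 NAND p = (q XOR p) NAND p
w4 = w2 XOR w1 = ((q XOR p) NAND p) XOR (q XOR p)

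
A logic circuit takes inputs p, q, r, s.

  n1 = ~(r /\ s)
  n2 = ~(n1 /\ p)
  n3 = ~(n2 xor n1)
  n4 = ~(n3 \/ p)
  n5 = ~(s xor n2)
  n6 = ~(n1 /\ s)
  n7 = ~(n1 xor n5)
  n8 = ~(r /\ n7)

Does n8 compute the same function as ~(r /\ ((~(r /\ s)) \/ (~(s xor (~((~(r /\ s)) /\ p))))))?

No

n1 = ~(r /\ s)
n2 = ~(n1 /\ p) = ~((~(r /\ s)) /\ p)
n5 = ~(s xor n2) = ~(s xor (~((~(r /\ s)) /\ p)))
n7 = ~(n1 xor n5) = ~((~(r /\ s)) xor (~(s xor (~((~(r /\ s)) /\ p)))))
n8 = ~(r /\ n7) = ~(r /\ (~((~(r /\ s)) xor (~(s xor (~((~(r /\ s)) /\ p)))))))
At p=0, q=0, r=1, s=0: circuit gives 1, formula gives 0.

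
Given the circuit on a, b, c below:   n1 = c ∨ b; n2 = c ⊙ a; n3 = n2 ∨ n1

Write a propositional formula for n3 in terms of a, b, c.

n1 = c ∨ b
n2 = c ⊙ a
n3 = n2 ∨ n1 = (c ⊙ a) ∨ (c ∨ b)

(c ⊙ a) ∨ (c ∨ b)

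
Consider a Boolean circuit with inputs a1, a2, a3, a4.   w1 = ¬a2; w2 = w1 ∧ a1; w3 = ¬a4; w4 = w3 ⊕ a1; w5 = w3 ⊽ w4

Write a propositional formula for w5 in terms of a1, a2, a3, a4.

¬a4 ⊽ (¬a4 ⊕ a1)

w3 = ¬a4
w4 = w3 ⊕ a1 = ¬a4 ⊕ a1
w5 = w3 ⊽ w4 = ¬a4 ⊽ (¬a4 ⊕ a1)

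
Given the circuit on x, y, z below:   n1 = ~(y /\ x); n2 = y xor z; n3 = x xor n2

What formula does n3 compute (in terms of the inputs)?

n2 = y xor z
n3 = x xor n2 = x xor (y xor z)

x xor (y xor z)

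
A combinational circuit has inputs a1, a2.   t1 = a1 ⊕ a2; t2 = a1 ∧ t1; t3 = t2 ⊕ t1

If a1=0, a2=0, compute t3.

0

t1 = 0 ⊕ 0 = 0
t2 = 0 ∧ 0 = 0
t3 = 0 ⊕ 0 = 0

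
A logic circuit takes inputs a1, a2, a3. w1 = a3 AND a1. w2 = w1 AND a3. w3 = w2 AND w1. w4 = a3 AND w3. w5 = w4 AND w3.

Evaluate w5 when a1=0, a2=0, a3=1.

0

w1 = 1 AND 0 = 0
w2 = 0 AND 1 = 0
w3 = 0 AND 0 = 0
w4 = 1 AND 0 = 0
w5 = 0 AND 0 = 0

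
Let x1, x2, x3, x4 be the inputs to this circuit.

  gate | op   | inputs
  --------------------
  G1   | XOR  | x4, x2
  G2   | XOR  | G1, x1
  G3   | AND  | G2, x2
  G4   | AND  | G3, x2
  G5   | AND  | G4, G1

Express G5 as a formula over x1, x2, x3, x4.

G1 = x4 XOR x2
G2 = G1 XOR x1 = (x4 XOR x2) XOR x1
G3 = G2 AND x2 = ((x4 XOR x2) XOR x1) AND x2
G4 = G3 AND x2 = (((x4 XOR x2) XOR x1) AND x2) AND x2
G5 = G4 AND G1 = ((((x4 XOR x2) XOR x1) AND x2) AND x2) AND (x4 XOR x2)

((((x4 XOR x2) XOR x1) AND x2) AND x2) AND (x4 XOR x2)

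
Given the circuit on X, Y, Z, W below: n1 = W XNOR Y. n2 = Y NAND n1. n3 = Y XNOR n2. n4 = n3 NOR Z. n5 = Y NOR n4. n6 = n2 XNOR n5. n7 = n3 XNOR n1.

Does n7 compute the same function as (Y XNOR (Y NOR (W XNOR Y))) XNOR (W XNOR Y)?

n1 = W XNOR Y
n2 = Y NAND n1 = Y NAND (W XNOR Y)
n3 = Y XNOR n2 = Y XNOR (Y NAND (W XNOR Y))
n7 = n3 XNOR n1 = (Y XNOR (Y NAND (W XNOR Y))) XNOR (W XNOR Y)
At X=0, Y=0, Z=0, W=0: circuit gives 0, formula gives 1.

No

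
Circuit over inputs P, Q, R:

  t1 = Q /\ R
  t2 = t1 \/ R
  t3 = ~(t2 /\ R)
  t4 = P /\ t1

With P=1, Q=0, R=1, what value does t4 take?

t1 = 0 /\ 1 = 0
t4 = 1 /\ 0 = 0

0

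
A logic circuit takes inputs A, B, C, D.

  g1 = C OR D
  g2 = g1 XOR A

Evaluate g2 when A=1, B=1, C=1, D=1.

g1 = 1 OR 1 = 1
g2 = 1 XOR 1 = 0

0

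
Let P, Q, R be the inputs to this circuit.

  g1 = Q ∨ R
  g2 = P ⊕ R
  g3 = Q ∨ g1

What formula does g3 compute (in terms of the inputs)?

Q ∨ (Q ∨ R)

g1 = Q ∨ R
g3 = Q ∨ g1 = Q ∨ (Q ∨ R)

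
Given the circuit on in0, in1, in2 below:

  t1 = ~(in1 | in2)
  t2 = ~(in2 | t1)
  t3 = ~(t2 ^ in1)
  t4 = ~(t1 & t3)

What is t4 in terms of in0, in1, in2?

t1 = ~(in1 | in2)
t2 = ~(in2 | t1) = ~(in2 | (~(in1 | in2)))
t3 = ~(t2 ^ in1) = ~((~(in2 | (~(in1 | in2)))) ^ in1)
t4 = ~(t1 & t3) = ~((~(in1 | in2)) & (~((~(in2 | (~(in1 | in2)))) ^ in1)))

~((~(in1 | in2)) & (~((~(in2 | (~(in1 | in2)))) ^ in1)))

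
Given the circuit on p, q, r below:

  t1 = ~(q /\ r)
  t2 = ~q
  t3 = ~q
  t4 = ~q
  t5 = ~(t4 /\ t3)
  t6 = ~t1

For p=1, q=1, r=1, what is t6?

1

t1 = ~(1 /\ 1) = 0
t6 = ~0 = 1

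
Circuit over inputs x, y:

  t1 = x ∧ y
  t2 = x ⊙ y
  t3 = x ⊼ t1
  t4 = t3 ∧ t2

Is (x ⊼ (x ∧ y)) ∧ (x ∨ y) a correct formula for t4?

t1 = x ∧ y
t2 = x ⊙ y
t3 = x ⊼ t1 = x ⊼ (x ∧ y)
t4 = t3 ∧ t2 = (x ⊼ (x ∧ y)) ∧ (x ⊙ y)
At x=0, y=0: circuit gives 1, formula gives 0.

No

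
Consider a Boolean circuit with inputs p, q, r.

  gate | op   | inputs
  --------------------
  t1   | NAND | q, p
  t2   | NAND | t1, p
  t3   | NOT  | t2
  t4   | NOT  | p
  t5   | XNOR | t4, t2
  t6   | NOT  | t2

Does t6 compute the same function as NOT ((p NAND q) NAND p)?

Yes

t1 = q NAND p
t2 = t1 NAND p = (q NAND p) NAND p
t6 = NOT t2 = NOT ((q NAND p) NAND p)
At p=0, q=0, r=0: circuit gives 0, formula gives 0.
At p=1, q=0, r=0: circuit gives 1, formula gives 1.
Agrees on all 8 inputs.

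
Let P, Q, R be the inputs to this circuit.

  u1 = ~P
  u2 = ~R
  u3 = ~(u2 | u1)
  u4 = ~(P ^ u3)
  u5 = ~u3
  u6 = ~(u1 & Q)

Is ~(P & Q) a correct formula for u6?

No

u1 = ~P
u6 = ~(u1 & Q) = ~(~P & Q)
At P=0, Q=1, R=0: circuit gives 0, formula gives 1.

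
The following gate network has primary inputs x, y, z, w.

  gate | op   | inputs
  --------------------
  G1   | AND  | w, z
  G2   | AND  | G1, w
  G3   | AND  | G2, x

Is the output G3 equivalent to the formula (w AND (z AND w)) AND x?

G1 = w AND z
G2 = G1 AND w = (w AND z) AND w
G3 = G2 AND x = ((w AND z) AND w) AND x
At x=0, y=0, z=0, w=0: circuit gives 0, formula gives 0.
At x=1, y=0, z=1, w=1: circuit gives 1, formula gives 1.
Agrees on all 16 inputs.

Yes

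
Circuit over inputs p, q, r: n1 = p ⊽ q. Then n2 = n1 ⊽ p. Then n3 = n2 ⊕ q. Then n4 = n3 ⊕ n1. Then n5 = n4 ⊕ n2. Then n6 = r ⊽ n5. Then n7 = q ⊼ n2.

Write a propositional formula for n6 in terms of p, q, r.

r ⊽ (((((p ⊽ q) ⊽ p) ⊕ q) ⊕ (p ⊽ q)) ⊕ ((p ⊽ q) ⊽ p))

n1 = p ⊽ q
n2 = n1 ⊽ p = (p ⊽ q) ⊽ p
n3 = n2 ⊕ q = ((p ⊽ q) ⊽ p) ⊕ q
n4 = n3 ⊕ n1 = (((p ⊽ q) ⊽ p) ⊕ q) ⊕ (p ⊽ q)
n5 = n4 ⊕ n2 = ((((p ⊽ q) ⊽ p) ⊕ q) ⊕ (p ⊽ q)) ⊕ ((p ⊽ q) ⊽ p)
n6 = r ⊽ n5 = r ⊽ (((((p ⊽ q) ⊽ p) ⊕ q) ⊕ (p ⊽ q)) ⊕ ((p ⊽ q) ⊽ p))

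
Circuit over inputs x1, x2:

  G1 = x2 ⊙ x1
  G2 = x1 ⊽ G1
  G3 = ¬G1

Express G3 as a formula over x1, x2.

G1 = x2 ⊙ x1
G3 = ¬G1 = ¬(x2 ⊙ x1)

¬(x2 ⊙ x1)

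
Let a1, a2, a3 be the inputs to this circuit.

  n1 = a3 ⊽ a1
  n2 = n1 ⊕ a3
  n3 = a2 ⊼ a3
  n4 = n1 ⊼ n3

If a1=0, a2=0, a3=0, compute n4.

0

n1 = 0 ⊽ 0 = 1
n3 = 0 ⊼ 0 = 1
n4 = 1 ⊼ 1 = 0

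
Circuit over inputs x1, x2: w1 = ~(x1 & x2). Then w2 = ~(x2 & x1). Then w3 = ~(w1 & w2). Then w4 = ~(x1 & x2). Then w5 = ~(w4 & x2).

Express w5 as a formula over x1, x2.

w4 = ~(x1 & x2)
w5 = ~(w4 & x2) = ~((~(x1 & x2)) & x2)

~((~(x1 & x2)) & x2)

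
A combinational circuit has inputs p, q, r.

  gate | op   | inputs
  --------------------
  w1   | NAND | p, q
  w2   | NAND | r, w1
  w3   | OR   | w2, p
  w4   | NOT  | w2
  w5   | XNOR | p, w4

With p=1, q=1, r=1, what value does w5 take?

w1 = 1 NAND 1 = 0
w2 = 1 NAND 0 = 1
w4 = NOT 1 = 0
w5 = 1 XNOR 0 = 0

0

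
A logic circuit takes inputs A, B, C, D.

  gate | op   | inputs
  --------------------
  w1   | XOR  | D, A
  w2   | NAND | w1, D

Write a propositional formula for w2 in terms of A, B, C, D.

(D XOR A) NAND D

w1 = D XOR A
w2 = w1 NAND D = (D XOR A) NAND D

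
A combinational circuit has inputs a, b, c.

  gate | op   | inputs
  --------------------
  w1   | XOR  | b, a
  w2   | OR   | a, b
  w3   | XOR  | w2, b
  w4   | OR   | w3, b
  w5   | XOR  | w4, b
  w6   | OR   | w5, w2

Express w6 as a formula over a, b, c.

w2 = a OR b
w3 = w2 XOR b = (a OR b) XOR b
w4 = w3 OR b = ((a OR b) XOR b) OR b
w5 = w4 XOR b = (((a OR b) XOR b) OR b) XOR b
w6 = w5 OR w2 = ((((a OR b) XOR b) OR b) XOR b) OR (a OR b)

((((a OR b) XOR b) OR b) XOR b) OR (a OR b)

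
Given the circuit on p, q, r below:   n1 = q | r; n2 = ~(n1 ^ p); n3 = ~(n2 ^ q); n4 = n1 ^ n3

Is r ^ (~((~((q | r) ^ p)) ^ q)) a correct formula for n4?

No

n1 = q | r
n2 = ~(n1 ^ p) = ~((q | r) ^ p)
n3 = ~(n2 ^ q) = ~((~((q | r) ^ p)) ^ q)
n4 = n1 ^ n3 = (q | r) ^ (~((~((q | r) ^ p)) ^ q))
At p=0, q=1, r=0: circuit gives 1, formula gives 0.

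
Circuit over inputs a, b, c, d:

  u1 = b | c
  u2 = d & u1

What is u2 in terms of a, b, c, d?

d & (b | c)

u1 = b | c
u2 = d & u1 = d & (b | c)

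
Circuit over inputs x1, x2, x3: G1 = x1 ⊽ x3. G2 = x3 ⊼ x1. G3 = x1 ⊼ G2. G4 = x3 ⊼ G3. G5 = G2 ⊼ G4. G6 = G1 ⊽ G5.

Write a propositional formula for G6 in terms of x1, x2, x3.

G1 = x1 ⊽ x3
G2 = x3 ⊼ x1
G3 = x1 ⊼ G2 = x1 ⊼ (x3 ⊼ x1)
G4 = x3 ⊼ G3 = x3 ⊼ (x1 ⊼ (x3 ⊼ x1))
G5 = G2 ⊼ G4 = (x3 ⊼ x1) ⊼ (x3 ⊼ (x1 ⊼ (x3 ⊼ x1)))
G6 = G1 ⊽ G5 = (x1 ⊽ x3) ⊽ ((x3 ⊼ x1) ⊼ (x3 ⊼ (x1 ⊼ (x3 ⊼ x1))))

(x1 ⊽ x3) ⊽ ((x3 ⊼ x1) ⊼ (x3 ⊼ (x1 ⊼ (x3 ⊼ x1))))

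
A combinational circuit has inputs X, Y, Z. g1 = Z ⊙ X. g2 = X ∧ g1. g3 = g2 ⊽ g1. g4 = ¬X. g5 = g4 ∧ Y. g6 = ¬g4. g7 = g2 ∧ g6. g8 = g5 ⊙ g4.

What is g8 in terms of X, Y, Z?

g4 = ¬X
g5 = g4 ∧ Y = ¬X ∧ Y
g8 = g5 ⊙ g4 = (¬X ∧ Y) ⊙ ¬X

(¬X ∧ Y) ⊙ ¬X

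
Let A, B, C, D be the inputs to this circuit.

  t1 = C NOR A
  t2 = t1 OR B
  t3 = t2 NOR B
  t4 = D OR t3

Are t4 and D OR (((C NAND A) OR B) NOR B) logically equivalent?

No

t1 = C NOR A
t2 = t1 OR B = (C NOR A) OR B
t3 = t2 NOR B = ((C NOR A) OR B) NOR B
t4 = D OR t3 = D OR (((C NOR A) OR B) NOR B)
At A=0, B=0, C=1, D=0: circuit gives 1, formula gives 0.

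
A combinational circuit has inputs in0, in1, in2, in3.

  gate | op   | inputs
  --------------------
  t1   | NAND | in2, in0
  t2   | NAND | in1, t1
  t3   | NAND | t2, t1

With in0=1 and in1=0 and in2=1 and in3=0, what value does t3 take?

t1 = 1 NAND 1 = 0
t2 = 0 NAND 0 = 1
t3 = 1 NAND 0 = 1

1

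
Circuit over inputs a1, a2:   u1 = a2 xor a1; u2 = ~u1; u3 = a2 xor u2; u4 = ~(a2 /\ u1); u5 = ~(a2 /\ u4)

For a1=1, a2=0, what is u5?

1

u1 = 0 xor 1 = 1
u4 = ~(0 /\ 1) = 1
u5 = ~(0 /\ 1) = 1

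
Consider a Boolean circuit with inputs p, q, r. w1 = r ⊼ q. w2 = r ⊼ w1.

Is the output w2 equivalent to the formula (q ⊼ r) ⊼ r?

w1 = r ⊼ q
w2 = r ⊼ w1 = r ⊼ (r ⊼ q)
At p=0, q=0, r=1: circuit gives 0, formula gives 0.
At p=0, q=0, r=0: circuit gives 1, formula gives 1.
Agrees on all 8 inputs.

Yes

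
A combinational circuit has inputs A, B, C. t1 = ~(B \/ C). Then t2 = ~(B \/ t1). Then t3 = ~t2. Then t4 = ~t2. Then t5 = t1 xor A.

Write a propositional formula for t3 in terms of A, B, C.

~(~(B \/ (~(B \/ C))))

t1 = ~(B \/ C)
t2 = ~(B \/ t1) = ~(B \/ (~(B \/ C)))
t3 = ~t2 = ~(~(B \/ (~(B \/ C))))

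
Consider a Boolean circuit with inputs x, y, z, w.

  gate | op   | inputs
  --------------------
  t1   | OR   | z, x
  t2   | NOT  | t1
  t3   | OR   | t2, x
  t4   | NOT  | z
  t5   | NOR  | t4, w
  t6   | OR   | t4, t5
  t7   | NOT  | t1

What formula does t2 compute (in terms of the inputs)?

NOT (z OR x)

t1 = z OR x
t2 = NOT t1 = NOT (z OR x)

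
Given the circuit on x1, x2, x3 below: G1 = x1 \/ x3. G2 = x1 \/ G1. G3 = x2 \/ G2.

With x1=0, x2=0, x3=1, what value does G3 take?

1

G1 = 0 \/ 1 = 1
G2 = 0 \/ 1 = 1
G3 = 0 \/ 1 = 1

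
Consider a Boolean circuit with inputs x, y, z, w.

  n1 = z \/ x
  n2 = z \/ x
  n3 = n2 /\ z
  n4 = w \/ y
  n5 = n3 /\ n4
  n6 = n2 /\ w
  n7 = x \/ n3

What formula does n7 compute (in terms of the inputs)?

n2 = z \/ x
n3 = n2 /\ z = (z \/ x) /\ z
n7 = x \/ n3 = x \/ ((z \/ x) /\ z)

x \/ ((z \/ x) /\ z)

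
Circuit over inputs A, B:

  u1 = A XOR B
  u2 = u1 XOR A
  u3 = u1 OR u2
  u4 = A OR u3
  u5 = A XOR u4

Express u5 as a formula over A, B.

u1 = A XOR B
u2 = u1 XOR A = (A XOR B) XOR A
u3 = u1 OR u2 = (A XOR B) OR ((A XOR B) XOR A)
u4 = A OR u3 = A OR ((A XOR B) OR ((A XOR B) XOR A))
u5 = A XOR u4 = A XOR (A OR ((A XOR B) OR ((A XOR B) XOR A)))

A XOR (A OR ((A XOR B) OR ((A XOR B) XOR A)))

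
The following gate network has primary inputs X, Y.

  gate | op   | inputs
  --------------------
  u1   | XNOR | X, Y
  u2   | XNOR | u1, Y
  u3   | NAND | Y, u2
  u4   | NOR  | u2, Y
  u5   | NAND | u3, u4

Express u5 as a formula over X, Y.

u1 = X XNOR Y
u2 = u1 XNOR Y = (X XNOR Y) XNOR Y
u3 = Y NAND u2 = Y NAND ((X XNOR Y) XNOR Y)
u4 = u2 NOR Y = ((X XNOR Y) XNOR Y) NOR Y
u5 = u3 NAND u4 = (Y NAND ((X XNOR Y) XNOR Y)) NAND (((X XNOR Y) XNOR Y) NOR Y)

(Y NAND ((X XNOR Y) XNOR Y)) NAND (((X XNOR Y) XNOR Y) NOR Y)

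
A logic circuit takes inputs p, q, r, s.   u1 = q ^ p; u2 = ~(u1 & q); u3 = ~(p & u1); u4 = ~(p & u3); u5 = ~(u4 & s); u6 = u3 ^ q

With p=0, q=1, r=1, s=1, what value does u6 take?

0

u1 = 1 ^ 0 = 1
u3 = ~(0 & 1) = 1
u6 = 1 ^ 1 = 0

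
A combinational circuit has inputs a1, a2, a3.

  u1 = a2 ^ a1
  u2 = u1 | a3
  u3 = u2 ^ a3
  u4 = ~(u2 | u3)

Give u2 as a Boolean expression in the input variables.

(a2 ^ a1) | a3

u1 = a2 ^ a1
u2 = u1 | a3 = (a2 ^ a1) | a3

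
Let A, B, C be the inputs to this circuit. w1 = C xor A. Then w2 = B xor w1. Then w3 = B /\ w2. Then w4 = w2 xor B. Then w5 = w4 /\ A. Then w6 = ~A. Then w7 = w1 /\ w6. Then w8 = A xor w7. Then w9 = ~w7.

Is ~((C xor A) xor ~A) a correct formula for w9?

w1 = C xor A
w6 = ~A
w7 = w1 /\ w6 = (C xor A) /\ ~A
w9 = ~w7 = ~((C xor A) /\ ~A)
At A=0, B=0, C=0: circuit gives 1, formula gives 0.

No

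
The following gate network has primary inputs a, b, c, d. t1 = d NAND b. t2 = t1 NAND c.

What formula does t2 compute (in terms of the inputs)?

t1 = d NAND b
t2 = t1 NAND c = (d NAND b) NAND c

(d NAND b) NAND c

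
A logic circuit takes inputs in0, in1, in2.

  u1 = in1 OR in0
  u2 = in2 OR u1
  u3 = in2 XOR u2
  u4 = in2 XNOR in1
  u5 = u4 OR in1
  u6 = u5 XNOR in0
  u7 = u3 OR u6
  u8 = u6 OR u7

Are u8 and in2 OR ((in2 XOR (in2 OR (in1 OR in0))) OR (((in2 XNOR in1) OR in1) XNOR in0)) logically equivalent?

u1 = in1 OR in0
u2 = in2 OR u1 = in2 OR (in1 OR in0)
u3 = in2 XOR u2 = in2 XOR (in2 OR (in1 OR in0))
u4 = in2 XNOR in1
u5 = u4 OR in1 = (in2 XNOR in1) OR in1
u6 = u5 XNOR in0 = ((in2 XNOR in1) OR in1) XNOR in0
u7 = u3 OR u6 = (in2 XOR (in2 OR (in1 OR in0))) OR (((in2 XNOR in1) OR in1) XNOR in0)
u8 = u6 OR u7 = (((in2 XNOR in1) OR in1) XNOR in0) OR ((in2 XOR (in2 OR (in1 OR in0))) OR (((in2 XNOR in1) OR in1) XNOR in0))
At in0=0, in1=1, in2=1: circuit gives 0, formula gives 1.

No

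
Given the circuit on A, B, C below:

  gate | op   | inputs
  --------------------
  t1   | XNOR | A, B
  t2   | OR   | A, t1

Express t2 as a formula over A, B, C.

t1 = A XNOR B
t2 = A OR t1 = A OR (A XNOR B)

A OR (A XNOR B)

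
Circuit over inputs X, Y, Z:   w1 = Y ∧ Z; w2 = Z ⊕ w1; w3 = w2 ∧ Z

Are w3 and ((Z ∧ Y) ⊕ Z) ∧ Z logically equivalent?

Yes

w1 = Y ∧ Z
w2 = Z ⊕ w1 = Z ⊕ (Y ∧ Z)
w3 = w2 ∧ Z = (Z ⊕ (Y ∧ Z)) ∧ Z
At X=0, Y=0, Z=0: circuit gives 0, formula gives 0.
At X=0, Y=0, Z=1: circuit gives 1, formula gives 1.
Agrees on all 8 inputs.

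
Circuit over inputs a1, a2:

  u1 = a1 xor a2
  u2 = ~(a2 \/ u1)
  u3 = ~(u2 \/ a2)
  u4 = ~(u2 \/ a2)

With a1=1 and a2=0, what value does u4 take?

u1 = 1 xor 0 = 1
u2 = ~(0 \/ 1) = 0
u4 = ~(0 \/ 0) = 1

1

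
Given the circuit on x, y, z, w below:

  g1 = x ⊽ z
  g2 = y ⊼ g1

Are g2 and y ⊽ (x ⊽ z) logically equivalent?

g1 = x ⊽ z
g2 = y ⊼ g1 = y ⊼ (x ⊽ z)
At x=0, y=0, z=0, w=0: circuit gives 1, formula gives 0.

No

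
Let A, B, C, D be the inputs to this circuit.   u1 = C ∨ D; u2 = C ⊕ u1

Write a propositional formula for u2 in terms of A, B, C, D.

C ⊕ (C ∨ D)

u1 = C ∨ D
u2 = C ⊕ u1 = C ⊕ (C ∨ D)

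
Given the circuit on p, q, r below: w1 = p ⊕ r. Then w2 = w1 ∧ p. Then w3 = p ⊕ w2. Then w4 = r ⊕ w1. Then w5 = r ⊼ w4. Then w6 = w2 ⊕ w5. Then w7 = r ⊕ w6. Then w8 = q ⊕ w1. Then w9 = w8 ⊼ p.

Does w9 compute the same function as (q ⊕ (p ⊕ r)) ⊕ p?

No

w1 = p ⊕ r
w8 = q ⊕ w1 = q ⊕ (p ⊕ r)
w9 = w8 ⊼ p = (q ⊕ (p ⊕ r)) ⊼ p
At p=0, q=0, r=0: circuit gives 1, formula gives 0.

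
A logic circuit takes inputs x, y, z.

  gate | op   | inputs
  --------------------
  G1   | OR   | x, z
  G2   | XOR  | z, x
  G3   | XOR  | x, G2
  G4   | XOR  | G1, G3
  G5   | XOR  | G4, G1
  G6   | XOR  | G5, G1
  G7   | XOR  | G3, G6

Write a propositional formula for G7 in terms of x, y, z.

(x XOR (z XOR x)) XOR ((((x OR z) XOR (x XOR (z XOR x))) XOR (x OR z)) XOR (x OR z))

G1 = x OR z
G2 = z XOR x
G3 = x XOR G2 = x XOR (z XOR x)
G4 = G1 XOR G3 = (x OR z) XOR (x XOR (z XOR x))
G5 = G4 XOR G1 = ((x OR z) XOR (x XOR (z XOR x))) XOR (x OR z)
G6 = G5 XOR G1 = (((x OR z) XOR (x XOR (z XOR x))) XOR (x OR z)) XOR (x OR z)
G7 = G3 XOR G6 = (x XOR (z XOR x)) XOR ((((x OR z) XOR (x XOR (z XOR x))) XOR (x OR z)) XOR (x OR z))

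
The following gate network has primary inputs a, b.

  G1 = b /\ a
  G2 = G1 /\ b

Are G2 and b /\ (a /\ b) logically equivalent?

Yes

G1 = b /\ a
G2 = G1 /\ b = (b /\ a) /\ b
At a=0, b=0: circuit gives 0, formula gives 0.
At a=1, b=1: circuit gives 1, formula gives 1.
Agrees on all 4 inputs.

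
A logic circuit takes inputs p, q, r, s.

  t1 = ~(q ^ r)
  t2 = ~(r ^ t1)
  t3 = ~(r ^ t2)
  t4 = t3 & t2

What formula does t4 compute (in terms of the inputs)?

t1 = ~(q ^ r)
t2 = ~(r ^ t1) = ~(r ^ (~(q ^ r)))
t3 = ~(r ^ t2) = ~(r ^ (~(r ^ (~(q ^ r)))))
t4 = t3 & t2 = (~(r ^ (~(r ^ (~(q ^ r)))))) & (~(r ^ (~(q ^ r))))

(~(r ^ (~(r ^ (~(q ^ r)))))) & (~(r ^ (~(q ^ r))))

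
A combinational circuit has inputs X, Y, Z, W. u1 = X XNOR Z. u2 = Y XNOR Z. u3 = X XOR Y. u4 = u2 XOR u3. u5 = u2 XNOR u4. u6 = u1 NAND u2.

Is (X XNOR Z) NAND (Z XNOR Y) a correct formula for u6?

Yes

u1 = X XNOR Z
u2 = Y XNOR Z
u6 = u1 NAND u2 = (X XNOR Z) NAND (Y XNOR Z)
At X=0, Y=0, Z=0, W=0: circuit gives 0, formula gives 0.
At X=0, Y=0, Z=1, W=0: circuit gives 1, formula gives 1.
Agrees on all 16 inputs.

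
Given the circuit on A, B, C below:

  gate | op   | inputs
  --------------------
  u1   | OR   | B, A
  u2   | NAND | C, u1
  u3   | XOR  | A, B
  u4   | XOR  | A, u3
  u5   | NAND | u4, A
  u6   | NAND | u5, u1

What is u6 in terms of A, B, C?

((A XOR (A XOR B)) NAND A) NAND (B OR A)

u1 = B OR A
u3 = A XOR B
u4 = A XOR u3 = A XOR (A XOR B)
u5 = u4 NAND A = (A XOR (A XOR B)) NAND A
u6 = u5 NAND u1 = ((A XOR (A XOR B)) NAND A) NAND (B OR A)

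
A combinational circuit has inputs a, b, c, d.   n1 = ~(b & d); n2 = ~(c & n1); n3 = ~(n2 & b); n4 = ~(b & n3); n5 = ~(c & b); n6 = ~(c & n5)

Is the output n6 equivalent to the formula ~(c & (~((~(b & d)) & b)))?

No

n5 = ~(c & b)
n6 = ~(c & n5) = ~(c & (~(c & b)))
At a=0, b=1, c=1, d=1: circuit gives 1, formula gives 0.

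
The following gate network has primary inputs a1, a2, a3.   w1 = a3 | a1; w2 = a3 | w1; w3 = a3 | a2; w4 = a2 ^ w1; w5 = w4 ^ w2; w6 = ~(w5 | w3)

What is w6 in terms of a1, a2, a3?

w1 = a3 | a1
w2 = a3 | w1 = a3 | (a3 | a1)
w3 = a3 | a2
w4 = a2 ^ w1 = a2 ^ (a3 | a1)
w5 = w4 ^ w2 = (a2 ^ (a3 | a1)) ^ (a3 | (a3 | a1))
w6 = ~(w5 | w3) = ~(((a2 ^ (a3 | a1)) ^ (a3 | (a3 | a1))) | (a3 | a2))

~(((a2 ^ (a3 | a1)) ^ (a3 | (a3 | a1))) | (a3 | a2))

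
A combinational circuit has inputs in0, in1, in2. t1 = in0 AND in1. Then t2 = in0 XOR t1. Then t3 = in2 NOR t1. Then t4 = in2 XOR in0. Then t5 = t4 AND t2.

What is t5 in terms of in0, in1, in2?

(in2 XOR in0) AND (in0 XOR (in0 AND in1))

t1 = in0 AND in1
t2 = in0 XOR t1 = in0 XOR (in0 AND in1)
t4 = in2 XOR in0
t5 = t4 AND t2 = (in2 XOR in0) AND (in0 XOR (in0 AND in1))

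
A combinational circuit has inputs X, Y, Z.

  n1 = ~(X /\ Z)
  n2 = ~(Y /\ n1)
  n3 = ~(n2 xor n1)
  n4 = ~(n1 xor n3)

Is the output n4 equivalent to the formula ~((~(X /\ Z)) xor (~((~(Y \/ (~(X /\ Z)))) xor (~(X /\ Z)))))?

No

n1 = ~(X /\ Z)
n2 = ~(Y /\ n1) = ~(Y /\ (~(X /\ Z)))
n3 = ~(n2 xor n1) = ~((~(Y /\ (~(X /\ Z)))) xor (~(X /\ Z)))
n4 = ~(n1 xor n3) = ~((~(X /\ Z)) xor (~((~(Y /\ (~(X /\ Z)))) xor (~(X /\ Z)))))
At X=0, Y=0, Z=0: circuit gives 1, formula gives 0.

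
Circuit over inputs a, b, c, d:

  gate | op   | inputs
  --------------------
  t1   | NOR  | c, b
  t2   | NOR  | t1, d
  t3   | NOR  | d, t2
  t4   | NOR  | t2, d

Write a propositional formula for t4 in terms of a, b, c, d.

((c NOR b) NOR d) NOR d

t1 = c NOR b
t2 = t1 NOR d = (c NOR b) NOR d
t4 = t2 NOR d = ((c NOR b) NOR d) NOR d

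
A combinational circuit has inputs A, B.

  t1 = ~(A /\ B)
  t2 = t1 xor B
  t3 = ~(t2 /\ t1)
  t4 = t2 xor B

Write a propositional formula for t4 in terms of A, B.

((~(A /\ B)) xor B) xor B

t1 = ~(A /\ B)
t2 = t1 xor B = (~(A /\ B)) xor B
t4 = t2 xor B = ((~(A /\ B)) xor B) xor B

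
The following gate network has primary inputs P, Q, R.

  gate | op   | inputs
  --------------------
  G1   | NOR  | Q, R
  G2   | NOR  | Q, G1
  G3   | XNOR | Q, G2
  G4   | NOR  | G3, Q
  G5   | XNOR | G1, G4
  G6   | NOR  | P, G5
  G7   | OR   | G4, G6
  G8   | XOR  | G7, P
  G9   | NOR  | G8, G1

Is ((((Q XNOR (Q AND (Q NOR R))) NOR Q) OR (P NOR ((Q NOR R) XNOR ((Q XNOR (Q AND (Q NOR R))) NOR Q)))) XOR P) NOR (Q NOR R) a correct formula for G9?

G1 = Q NOR R
G2 = Q NOR G1 = Q NOR (Q NOR R)
G3 = Q XNOR G2 = Q XNOR (Q NOR (Q NOR R))
G4 = G3 NOR Q = (Q XNOR (Q NOR (Q NOR R))) NOR Q
G5 = G1 XNOR G4 = (Q NOR R) XNOR ((Q XNOR (Q NOR (Q NOR R))) NOR Q)
G6 = P NOR G5 = P NOR ((Q NOR R) XNOR ((Q XNOR (Q NOR (Q NOR R))) NOR Q))
G7 = G4 OR G6 = ((Q XNOR (Q NOR (Q NOR R))) NOR Q) OR (P NOR ((Q NOR R) XNOR ((Q XNOR (Q NOR (Q NOR R))) NOR Q)))
G8 = G7 XOR P = (((Q XNOR (Q NOR (Q NOR R))) NOR Q) OR (P NOR ((Q NOR R) XNOR ((Q XNOR (Q NOR (Q NOR R))) NOR Q)))) XOR P
G9 = G8 NOR G1 = ((((Q XNOR (Q NOR (Q NOR R))) NOR Q) OR (P NOR ((Q NOR R) XNOR ((Q XNOR (Q NOR (Q NOR R))) NOR Q)))) XOR P) NOR (Q NOR R)
At P=0, Q=0, R=1: circuit gives 0, formula gives 1.

No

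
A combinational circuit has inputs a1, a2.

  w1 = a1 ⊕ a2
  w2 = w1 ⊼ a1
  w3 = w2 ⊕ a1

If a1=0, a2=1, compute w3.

w1 = 0 ⊕ 1 = 1
w2 = 1 ⊼ 0 = 1
w3 = 1 ⊕ 0 = 1

1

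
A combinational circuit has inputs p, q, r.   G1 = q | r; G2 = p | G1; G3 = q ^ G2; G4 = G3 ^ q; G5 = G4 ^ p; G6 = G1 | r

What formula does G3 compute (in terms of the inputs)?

G1 = q | r
G2 = p | G1 = p | (q | r)
G3 = q ^ G2 = q ^ (p | (q | r))

q ^ (p | (q | r))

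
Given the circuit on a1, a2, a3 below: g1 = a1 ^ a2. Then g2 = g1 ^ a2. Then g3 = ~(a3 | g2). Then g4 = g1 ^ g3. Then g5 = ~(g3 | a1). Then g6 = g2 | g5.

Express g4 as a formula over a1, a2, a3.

g1 = a1 ^ a2
g2 = g1 ^ a2 = (a1 ^ a2) ^ a2
g3 = ~(a3 | g2) = ~(a3 | ((a1 ^ a2) ^ a2))
g4 = g1 ^ g3 = (a1 ^ a2) ^ (~(a3 | ((a1 ^ a2) ^ a2)))

(a1 ^ a2) ^ (~(a3 | ((a1 ^ a2) ^ a2)))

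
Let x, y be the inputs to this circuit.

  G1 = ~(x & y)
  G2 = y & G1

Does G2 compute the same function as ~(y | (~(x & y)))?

No

G1 = ~(x & y)
G2 = y & G1 = y & (~(x & y))
At x=0, y=1: circuit gives 1, formula gives 0.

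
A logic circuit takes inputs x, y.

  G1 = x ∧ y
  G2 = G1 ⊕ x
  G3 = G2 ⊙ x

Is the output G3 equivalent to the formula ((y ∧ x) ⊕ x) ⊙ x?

G1 = x ∧ y
G2 = G1 ⊕ x = (x ∧ y) ⊕ x
G3 = G2 ⊙ x = ((x ∧ y) ⊕ x) ⊙ x
At x=1, y=1: circuit gives 0, formula gives 0.
At x=0, y=0: circuit gives 1, formula gives 1.
Agrees on all 4 inputs.

Yes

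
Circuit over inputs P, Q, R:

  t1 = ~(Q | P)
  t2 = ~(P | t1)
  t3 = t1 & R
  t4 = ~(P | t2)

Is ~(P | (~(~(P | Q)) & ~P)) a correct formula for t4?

Yes

t1 = ~(Q | P)
t2 = ~(P | t1) = ~(P | (~(Q | P)))
t4 = ~(P | t2) = ~(P | (~(P | (~(Q | P)))))
At P=0, Q=1, R=0: circuit gives 0, formula gives 0.
At P=0, Q=0, R=0: circuit gives 1, formula gives 1.
Agrees on all 8 inputs.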